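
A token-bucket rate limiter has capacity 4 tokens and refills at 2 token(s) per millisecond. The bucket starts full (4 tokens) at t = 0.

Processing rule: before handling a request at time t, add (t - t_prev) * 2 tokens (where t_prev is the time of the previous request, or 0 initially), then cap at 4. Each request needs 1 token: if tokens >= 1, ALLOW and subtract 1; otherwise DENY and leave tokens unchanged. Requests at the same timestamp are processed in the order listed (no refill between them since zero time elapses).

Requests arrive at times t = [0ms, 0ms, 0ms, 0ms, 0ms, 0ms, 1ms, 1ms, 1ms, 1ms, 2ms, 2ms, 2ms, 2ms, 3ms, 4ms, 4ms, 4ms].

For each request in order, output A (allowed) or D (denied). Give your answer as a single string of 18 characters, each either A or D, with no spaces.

Answer: AAAADDAADDAADDAAAA

Derivation:
Simulating step by step:
  req#1 t=0ms: ALLOW
  req#2 t=0ms: ALLOW
  req#3 t=0ms: ALLOW
  req#4 t=0ms: ALLOW
  req#5 t=0ms: DENY
  req#6 t=0ms: DENY
  req#7 t=1ms: ALLOW
  req#8 t=1ms: ALLOW
  req#9 t=1ms: DENY
  req#10 t=1ms: DENY
  req#11 t=2ms: ALLOW
  req#12 t=2ms: ALLOW
  req#13 t=2ms: DENY
  req#14 t=2ms: DENY
  req#15 t=3ms: ALLOW
  req#16 t=4ms: ALLOW
  req#17 t=4ms: ALLOW
  req#18 t=4ms: ALLOW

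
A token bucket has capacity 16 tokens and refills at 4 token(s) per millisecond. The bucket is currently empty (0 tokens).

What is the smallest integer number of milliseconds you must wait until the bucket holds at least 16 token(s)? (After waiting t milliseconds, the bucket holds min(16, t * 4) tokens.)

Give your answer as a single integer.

Need t * 4 >= 16, so t >= 16/4.
Smallest integer t = ceil(16/4) = 4.

Answer: 4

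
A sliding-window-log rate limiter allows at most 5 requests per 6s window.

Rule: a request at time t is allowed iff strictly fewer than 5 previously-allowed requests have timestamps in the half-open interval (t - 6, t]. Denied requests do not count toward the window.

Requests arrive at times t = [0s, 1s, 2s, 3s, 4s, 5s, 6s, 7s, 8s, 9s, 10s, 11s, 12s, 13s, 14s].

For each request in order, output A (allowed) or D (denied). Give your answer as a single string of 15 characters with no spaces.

Tracking allowed requests in the window:
  req#1 t=0s: ALLOW
  req#2 t=1s: ALLOW
  req#3 t=2s: ALLOW
  req#4 t=3s: ALLOW
  req#5 t=4s: ALLOW
  req#6 t=5s: DENY
  req#7 t=6s: ALLOW
  req#8 t=7s: ALLOW
  req#9 t=8s: ALLOW
  req#10 t=9s: ALLOW
  req#11 t=10s: ALLOW
  req#12 t=11s: DENY
  req#13 t=12s: ALLOW
  req#14 t=13s: ALLOW
  req#15 t=14s: ALLOW

Answer: AAAAADAAAAADAAA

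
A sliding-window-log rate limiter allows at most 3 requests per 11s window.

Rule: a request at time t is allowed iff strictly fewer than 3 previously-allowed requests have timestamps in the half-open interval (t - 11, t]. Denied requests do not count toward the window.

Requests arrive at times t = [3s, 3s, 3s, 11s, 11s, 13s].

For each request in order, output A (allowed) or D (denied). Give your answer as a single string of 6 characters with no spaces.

Answer: AAADDD

Derivation:
Tracking allowed requests in the window:
  req#1 t=3s: ALLOW
  req#2 t=3s: ALLOW
  req#3 t=3s: ALLOW
  req#4 t=11s: DENY
  req#5 t=11s: DENY
  req#6 t=13s: DENY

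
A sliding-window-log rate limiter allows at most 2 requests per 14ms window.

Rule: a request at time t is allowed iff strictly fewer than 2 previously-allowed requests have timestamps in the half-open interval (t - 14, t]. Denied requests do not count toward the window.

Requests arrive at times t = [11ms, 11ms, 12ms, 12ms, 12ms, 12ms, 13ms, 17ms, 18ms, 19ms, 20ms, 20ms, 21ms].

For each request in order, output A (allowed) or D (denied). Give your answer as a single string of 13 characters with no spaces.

Answer: AADDDDDDDDDDD

Derivation:
Tracking allowed requests in the window:
  req#1 t=11ms: ALLOW
  req#2 t=11ms: ALLOW
  req#3 t=12ms: DENY
  req#4 t=12ms: DENY
  req#5 t=12ms: DENY
  req#6 t=12ms: DENY
  req#7 t=13ms: DENY
  req#8 t=17ms: DENY
  req#9 t=18ms: DENY
  req#10 t=19ms: DENY
  req#11 t=20ms: DENY
  req#12 t=20ms: DENY
  req#13 t=21ms: DENY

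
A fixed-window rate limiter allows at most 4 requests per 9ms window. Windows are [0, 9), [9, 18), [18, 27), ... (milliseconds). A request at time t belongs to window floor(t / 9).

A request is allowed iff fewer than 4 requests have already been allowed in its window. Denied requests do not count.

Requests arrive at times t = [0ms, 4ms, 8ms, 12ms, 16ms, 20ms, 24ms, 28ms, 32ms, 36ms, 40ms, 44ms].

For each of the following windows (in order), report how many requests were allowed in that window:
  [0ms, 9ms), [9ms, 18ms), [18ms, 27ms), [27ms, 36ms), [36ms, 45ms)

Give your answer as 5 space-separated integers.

Answer: 3 2 2 2 3

Derivation:
Processing requests:
  req#1 t=0ms (window 0): ALLOW
  req#2 t=4ms (window 0): ALLOW
  req#3 t=8ms (window 0): ALLOW
  req#4 t=12ms (window 1): ALLOW
  req#5 t=16ms (window 1): ALLOW
  req#6 t=20ms (window 2): ALLOW
  req#7 t=24ms (window 2): ALLOW
  req#8 t=28ms (window 3): ALLOW
  req#9 t=32ms (window 3): ALLOW
  req#10 t=36ms (window 4): ALLOW
  req#11 t=40ms (window 4): ALLOW
  req#12 t=44ms (window 4): ALLOW

Allowed counts by window: 3 2 2 2 3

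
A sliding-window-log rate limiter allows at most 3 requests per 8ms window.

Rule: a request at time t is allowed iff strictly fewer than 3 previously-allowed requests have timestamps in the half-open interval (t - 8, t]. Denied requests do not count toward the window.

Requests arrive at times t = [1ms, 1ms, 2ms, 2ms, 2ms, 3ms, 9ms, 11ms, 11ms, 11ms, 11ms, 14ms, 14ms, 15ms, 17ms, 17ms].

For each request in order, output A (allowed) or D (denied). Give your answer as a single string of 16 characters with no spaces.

Answer: AAADDDAAADDDDDAD

Derivation:
Tracking allowed requests in the window:
  req#1 t=1ms: ALLOW
  req#2 t=1ms: ALLOW
  req#3 t=2ms: ALLOW
  req#4 t=2ms: DENY
  req#5 t=2ms: DENY
  req#6 t=3ms: DENY
  req#7 t=9ms: ALLOW
  req#8 t=11ms: ALLOW
  req#9 t=11ms: ALLOW
  req#10 t=11ms: DENY
  req#11 t=11ms: DENY
  req#12 t=14ms: DENY
  req#13 t=14ms: DENY
  req#14 t=15ms: DENY
  req#15 t=17ms: ALLOW
  req#16 t=17ms: DENY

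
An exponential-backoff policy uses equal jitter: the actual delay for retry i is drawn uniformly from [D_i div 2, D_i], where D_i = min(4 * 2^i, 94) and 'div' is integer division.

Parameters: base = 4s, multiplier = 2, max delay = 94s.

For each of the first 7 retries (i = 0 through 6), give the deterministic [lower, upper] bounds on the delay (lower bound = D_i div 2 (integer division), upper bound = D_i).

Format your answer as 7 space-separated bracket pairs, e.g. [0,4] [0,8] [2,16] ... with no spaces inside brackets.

Computing bounds per retry:
  i=0: D_i=min(4*2^0,94)=4, bounds=[2,4]
  i=1: D_i=min(4*2^1,94)=8, bounds=[4,8]
  i=2: D_i=min(4*2^2,94)=16, bounds=[8,16]
  i=3: D_i=min(4*2^3,94)=32, bounds=[16,32]
  i=4: D_i=min(4*2^4,94)=64, bounds=[32,64]
  i=5: D_i=min(4*2^5,94)=94, bounds=[47,94]
  i=6: D_i=min(4*2^6,94)=94, bounds=[47,94]

Answer: [2,4] [4,8] [8,16] [16,32] [32,64] [47,94] [47,94]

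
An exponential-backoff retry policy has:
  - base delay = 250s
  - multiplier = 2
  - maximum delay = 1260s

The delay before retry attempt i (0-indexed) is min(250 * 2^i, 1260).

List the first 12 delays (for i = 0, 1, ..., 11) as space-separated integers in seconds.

Computing each delay:
  i=0: min(250*2^0, 1260) = 250
  i=1: min(250*2^1, 1260) = 500
  i=2: min(250*2^2, 1260) = 1000
  i=3: min(250*2^3, 1260) = 1260
  i=4: min(250*2^4, 1260) = 1260
  i=5: min(250*2^5, 1260) = 1260
  i=6: min(250*2^6, 1260) = 1260
  i=7: min(250*2^7, 1260) = 1260
  i=8: min(250*2^8, 1260) = 1260
  i=9: min(250*2^9, 1260) = 1260
  i=10: min(250*2^10, 1260) = 1260
  i=11: min(250*2^11, 1260) = 1260

Answer: 250 500 1000 1260 1260 1260 1260 1260 1260 1260 1260 1260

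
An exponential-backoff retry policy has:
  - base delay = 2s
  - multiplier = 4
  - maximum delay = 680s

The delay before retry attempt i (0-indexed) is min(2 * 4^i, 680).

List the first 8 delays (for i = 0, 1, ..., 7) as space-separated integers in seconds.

Answer: 2 8 32 128 512 680 680 680

Derivation:
Computing each delay:
  i=0: min(2*4^0, 680) = 2
  i=1: min(2*4^1, 680) = 8
  i=2: min(2*4^2, 680) = 32
  i=3: min(2*4^3, 680) = 128
  i=4: min(2*4^4, 680) = 512
  i=5: min(2*4^5, 680) = 680
  i=6: min(2*4^6, 680) = 680
  i=7: min(2*4^7, 680) = 680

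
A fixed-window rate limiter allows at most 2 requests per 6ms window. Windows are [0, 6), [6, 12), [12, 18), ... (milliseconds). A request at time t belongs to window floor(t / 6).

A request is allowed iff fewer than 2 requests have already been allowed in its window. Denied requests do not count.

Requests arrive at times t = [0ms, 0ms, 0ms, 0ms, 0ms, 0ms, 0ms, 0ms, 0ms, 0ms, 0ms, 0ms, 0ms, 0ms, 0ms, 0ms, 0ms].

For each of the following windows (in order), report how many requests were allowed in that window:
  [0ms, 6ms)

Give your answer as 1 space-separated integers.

Answer: 2

Derivation:
Processing requests:
  req#1 t=0ms (window 0): ALLOW
  req#2 t=0ms (window 0): ALLOW
  req#3 t=0ms (window 0): DENY
  req#4 t=0ms (window 0): DENY
  req#5 t=0ms (window 0): DENY
  req#6 t=0ms (window 0): DENY
  req#7 t=0ms (window 0): DENY
  req#8 t=0ms (window 0): DENY
  req#9 t=0ms (window 0): DENY
  req#10 t=0ms (window 0): DENY
  req#11 t=0ms (window 0): DENY
  req#12 t=0ms (window 0): DENY
  req#13 t=0ms (window 0): DENY
  req#14 t=0ms (window 0): DENY
  req#15 t=0ms (window 0): DENY
  req#16 t=0ms (window 0): DENY
  req#17 t=0ms (window 0): DENY

Allowed counts by window: 2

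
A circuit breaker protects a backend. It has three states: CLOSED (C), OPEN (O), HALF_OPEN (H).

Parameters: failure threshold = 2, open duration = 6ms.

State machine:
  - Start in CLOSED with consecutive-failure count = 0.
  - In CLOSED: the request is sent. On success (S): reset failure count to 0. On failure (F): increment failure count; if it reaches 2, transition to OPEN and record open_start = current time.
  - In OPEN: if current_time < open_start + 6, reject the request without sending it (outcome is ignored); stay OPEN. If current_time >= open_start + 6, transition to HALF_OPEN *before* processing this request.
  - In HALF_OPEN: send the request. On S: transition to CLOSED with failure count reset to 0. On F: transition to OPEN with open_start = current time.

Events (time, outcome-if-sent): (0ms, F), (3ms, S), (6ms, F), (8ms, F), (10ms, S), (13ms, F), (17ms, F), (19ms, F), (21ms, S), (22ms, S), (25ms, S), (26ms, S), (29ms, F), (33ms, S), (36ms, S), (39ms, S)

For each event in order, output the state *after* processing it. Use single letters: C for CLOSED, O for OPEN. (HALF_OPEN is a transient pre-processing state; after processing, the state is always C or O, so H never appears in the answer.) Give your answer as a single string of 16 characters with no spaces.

State after each event:
  event#1 t=0ms outcome=F: state=CLOSED
  event#2 t=3ms outcome=S: state=CLOSED
  event#3 t=6ms outcome=F: state=CLOSED
  event#4 t=8ms outcome=F: state=OPEN
  event#5 t=10ms outcome=S: state=OPEN
  event#6 t=13ms outcome=F: state=OPEN
  event#7 t=17ms outcome=F: state=OPEN
  event#8 t=19ms outcome=F: state=OPEN
  event#9 t=21ms outcome=S: state=OPEN
  event#10 t=22ms outcome=S: state=OPEN
  event#11 t=25ms outcome=S: state=CLOSED
  event#12 t=26ms outcome=S: state=CLOSED
  event#13 t=29ms outcome=F: state=CLOSED
  event#14 t=33ms outcome=S: state=CLOSED
  event#15 t=36ms outcome=S: state=CLOSED
  event#16 t=39ms outcome=S: state=CLOSED

Answer: CCCOOOOOOOCCCCCC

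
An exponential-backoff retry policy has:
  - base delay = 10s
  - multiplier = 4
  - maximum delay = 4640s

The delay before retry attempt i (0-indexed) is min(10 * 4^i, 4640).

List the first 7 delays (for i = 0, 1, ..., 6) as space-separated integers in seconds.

Answer: 10 40 160 640 2560 4640 4640

Derivation:
Computing each delay:
  i=0: min(10*4^0, 4640) = 10
  i=1: min(10*4^1, 4640) = 40
  i=2: min(10*4^2, 4640) = 160
  i=3: min(10*4^3, 4640) = 640
  i=4: min(10*4^4, 4640) = 2560
  i=5: min(10*4^5, 4640) = 4640
  i=6: min(10*4^6, 4640) = 4640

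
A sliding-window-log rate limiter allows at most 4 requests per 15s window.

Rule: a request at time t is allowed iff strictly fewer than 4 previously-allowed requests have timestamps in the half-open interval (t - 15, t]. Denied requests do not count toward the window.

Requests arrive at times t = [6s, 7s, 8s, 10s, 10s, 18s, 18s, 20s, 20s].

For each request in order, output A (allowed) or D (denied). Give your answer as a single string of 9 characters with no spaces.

Tracking allowed requests in the window:
  req#1 t=6s: ALLOW
  req#2 t=7s: ALLOW
  req#3 t=8s: ALLOW
  req#4 t=10s: ALLOW
  req#5 t=10s: DENY
  req#6 t=18s: DENY
  req#7 t=18s: DENY
  req#8 t=20s: DENY
  req#9 t=20s: DENY

Answer: AAAADDDDD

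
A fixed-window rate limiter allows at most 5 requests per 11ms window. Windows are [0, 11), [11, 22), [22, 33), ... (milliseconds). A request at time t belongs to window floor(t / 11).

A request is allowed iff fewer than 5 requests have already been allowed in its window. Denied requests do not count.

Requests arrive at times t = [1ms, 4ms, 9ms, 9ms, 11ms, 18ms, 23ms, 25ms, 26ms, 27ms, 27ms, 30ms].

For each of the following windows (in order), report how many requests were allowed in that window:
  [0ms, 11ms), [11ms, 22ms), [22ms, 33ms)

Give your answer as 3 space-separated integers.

Processing requests:
  req#1 t=1ms (window 0): ALLOW
  req#2 t=4ms (window 0): ALLOW
  req#3 t=9ms (window 0): ALLOW
  req#4 t=9ms (window 0): ALLOW
  req#5 t=11ms (window 1): ALLOW
  req#6 t=18ms (window 1): ALLOW
  req#7 t=23ms (window 2): ALLOW
  req#8 t=25ms (window 2): ALLOW
  req#9 t=26ms (window 2): ALLOW
  req#10 t=27ms (window 2): ALLOW
  req#11 t=27ms (window 2): ALLOW
  req#12 t=30ms (window 2): DENY

Allowed counts by window: 4 2 5

Answer: 4 2 5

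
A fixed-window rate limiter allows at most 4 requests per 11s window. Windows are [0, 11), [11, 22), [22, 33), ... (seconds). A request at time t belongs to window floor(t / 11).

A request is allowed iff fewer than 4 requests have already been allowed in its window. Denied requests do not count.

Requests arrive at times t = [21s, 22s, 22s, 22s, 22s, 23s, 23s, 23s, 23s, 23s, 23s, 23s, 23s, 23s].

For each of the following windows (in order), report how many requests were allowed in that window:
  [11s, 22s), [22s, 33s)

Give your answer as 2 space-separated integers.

Answer: 1 4

Derivation:
Processing requests:
  req#1 t=21s (window 1): ALLOW
  req#2 t=22s (window 2): ALLOW
  req#3 t=22s (window 2): ALLOW
  req#4 t=22s (window 2): ALLOW
  req#5 t=22s (window 2): ALLOW
  req#6 t=23s (window 2): DENY
  req#7 t=23s (window 2): DENY
  req#8 t=23s (window 2): DENY
  req#9 t=23s (window 2): DENY
  req#10 t=23s (window 2): DENY
  req#11 t=23s (window 2): DENY
  req#12 t=23s (window 2): DENY
  req#13 t=23s (window 2): DENY
  req#14 t=23s (window 2): DENY

Allowed counts by window: 1 4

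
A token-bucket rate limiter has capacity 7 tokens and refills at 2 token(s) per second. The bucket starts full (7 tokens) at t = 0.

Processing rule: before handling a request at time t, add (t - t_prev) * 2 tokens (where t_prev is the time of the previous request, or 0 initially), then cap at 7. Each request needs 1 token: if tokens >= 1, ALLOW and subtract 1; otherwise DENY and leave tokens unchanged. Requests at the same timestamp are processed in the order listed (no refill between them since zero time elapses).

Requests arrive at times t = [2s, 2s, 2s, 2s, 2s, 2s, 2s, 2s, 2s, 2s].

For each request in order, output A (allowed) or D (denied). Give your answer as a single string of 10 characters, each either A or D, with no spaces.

Answer: AAAAAAADDD

Derivation:
Simulating step by step:
  req#1 t=2s: ALLOW
  req#2 t=2s: ALLOW
  req#3 t=2s: ALLOW
  req#4 t=2s: ALLOW
  req#5 t=2s: ALLOW
  req#6 t=2s: ALLOW
  req#7 t=2s: ALLOW
  req#8 t=2s: DENY
  req#9 t=2s: DENY
  req#10 t=2s: DENY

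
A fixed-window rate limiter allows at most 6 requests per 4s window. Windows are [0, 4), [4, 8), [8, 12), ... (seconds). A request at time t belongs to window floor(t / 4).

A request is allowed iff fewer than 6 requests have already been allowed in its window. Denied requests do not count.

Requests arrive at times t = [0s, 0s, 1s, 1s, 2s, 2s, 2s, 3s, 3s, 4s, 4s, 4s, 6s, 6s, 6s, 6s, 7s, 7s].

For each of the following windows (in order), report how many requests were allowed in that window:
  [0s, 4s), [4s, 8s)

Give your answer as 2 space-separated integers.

Answer: 6 6

Derivation:
Processing requests:
  req#1 t=0s (window 0): ALLOW
  req#2 t=0s (window 0): ALLOW
  req#3 t=1s (window 0): ALLOW
  req#4 t=1s (window 0): ALLOW
  req#5 t=2s (window 0): ALLOW
  req#6 t=2s (window 0): ALLOW
  req#7 t=2s (window 0): DENY
  req#8 t=3s (window 0): DENY
  req#9 t=3s (window 0): DENY
  req#10 t=4s (window 1): ALLOW
  req#11 t=4s (window 1): ALLOW
  req#12 t=4s (window 1): ALLOW
  req#13 t=6s (window 1): ALLOW
  req#14 t=6s (window 1): ALLOW
  req#15 t=6s (window 1): ALLOW
  req#16 t=6s (window 1): DENY
  req#17 t=7s (window 1): DENY
  req#18 t=7s (window 1): DENY

Allowed counts by window: 6 6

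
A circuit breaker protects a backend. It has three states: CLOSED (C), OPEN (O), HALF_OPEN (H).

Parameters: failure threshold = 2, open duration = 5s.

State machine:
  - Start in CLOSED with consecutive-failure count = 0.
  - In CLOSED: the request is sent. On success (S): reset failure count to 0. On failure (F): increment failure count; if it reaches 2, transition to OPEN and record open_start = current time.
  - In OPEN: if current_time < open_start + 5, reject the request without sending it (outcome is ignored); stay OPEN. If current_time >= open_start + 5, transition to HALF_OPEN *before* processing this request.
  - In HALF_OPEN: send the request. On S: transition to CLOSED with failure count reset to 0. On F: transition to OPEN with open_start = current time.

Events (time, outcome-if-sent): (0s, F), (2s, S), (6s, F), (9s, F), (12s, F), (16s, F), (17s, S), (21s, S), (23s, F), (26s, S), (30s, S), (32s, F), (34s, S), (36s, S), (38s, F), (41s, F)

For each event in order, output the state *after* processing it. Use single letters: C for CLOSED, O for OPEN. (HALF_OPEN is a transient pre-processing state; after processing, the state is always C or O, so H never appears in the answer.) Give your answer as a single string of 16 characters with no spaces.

Answer: CCCOOOOCCCCCCCCO

Derivation:
State after each event:
  event#1 t=0s outcome=F: state=CLOSED
  event#2 t=2s outcome=S: state=CLOSED
  event#3 t=6s outcome=F: state=CLOSED
  event#4 t=9s outcome=F: state=OPEN
  event#5 t=12s outcome=F: state=OPEN
  event#6 t=16s outcome=F: state=OPEN
  event#7 t=17s outcome=S: state=OPEN
  event#8 t=21s outcome=S: state=CLOSED
  event#9 t=23s outcome=F: state=CLOSED
  event#10 t=26s outcome=S: state=CLOSED
  event#11 t=30s outcome=S: state=CLOSED
  event#12 t=32s outcome=F: state=CLOSED
  event#13 t=34s outcome=S: state=CLOSED
  event#14 t=36s outcome=S: state=CLOSED
  event#15 t=38s outcome=F: state=CLOSED
  event#16 t=41s outcome=F: state=OPEN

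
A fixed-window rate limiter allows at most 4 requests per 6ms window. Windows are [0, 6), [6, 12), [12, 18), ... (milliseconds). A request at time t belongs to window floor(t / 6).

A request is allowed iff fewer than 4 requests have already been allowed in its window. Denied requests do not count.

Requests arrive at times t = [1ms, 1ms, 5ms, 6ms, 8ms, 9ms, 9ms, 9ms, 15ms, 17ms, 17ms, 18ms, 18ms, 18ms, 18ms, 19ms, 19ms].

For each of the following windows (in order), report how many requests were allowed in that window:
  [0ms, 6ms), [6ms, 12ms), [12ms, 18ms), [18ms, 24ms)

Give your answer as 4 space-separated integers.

Processing requests:
  req#1 t=1ms (window 0): ALLOW
  req#2 t=1ms (window 0): ALLOW
  req#3 t=5ms (window 0): ALLOW
  req#4 t=6ms (window 1): ALLOW
  req#5 t=8ms (window 1): ALLOW
  req#6 t=9ms (window 1): ALLOW
  req#7 t=9ms (window 1): ALLOW
  req#8 t=9ms (window 1): DENY
  req#9 t=15ms (window 2): ALLOW
  req#10 t=17ms (window 2): ALLOW
  req#11 t=17ms (window 2): ALLOW
  req#12 t=18ms (window 3): ALLOW
  req#13 t=18ms (window 3): ALLOW
  req#14 t=18ms (window 3): ALLOW
  req#15 t=18ms (window 3): ALLOW
  req#16 t=19ms (window 3): DENY
  req#17 t=19ms (window 3): DENY

Allowed counts by window: 3 4 3 4

Answer: 3 4 3 4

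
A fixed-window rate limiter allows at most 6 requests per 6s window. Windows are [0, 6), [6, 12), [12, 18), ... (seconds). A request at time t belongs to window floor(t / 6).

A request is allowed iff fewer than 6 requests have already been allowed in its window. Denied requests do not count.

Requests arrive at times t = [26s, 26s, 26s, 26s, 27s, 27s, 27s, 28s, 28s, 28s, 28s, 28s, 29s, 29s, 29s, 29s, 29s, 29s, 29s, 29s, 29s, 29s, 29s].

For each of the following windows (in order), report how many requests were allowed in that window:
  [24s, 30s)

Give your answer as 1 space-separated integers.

Processing requests:
  req#1 t=26s (window 4): ALLOW
  req#2 t=26s (window 4): ALLOW
  req#3 t=26s (window 4): ALLOW
  req#4 t=26s (window 4): ALLOW
  req#5 t=27s (window 4): ALLOW
  req#6 t=27s (window 4): ALLOW
  req#7 t=27s (window 4): DENY
  req#8 t=28s (window 4): DENY
  req#9 t=28s (window 4): DENY
  req#10 t=28s (window 4): DENY
  req#11 t=28s (window 4): DENY
  req#12 t=28s (window 4): DENY
  req#13 t=29s (window 4): DENY
  req#14 t=29s (window 4): DENY
  req#15 t=29s (window 4): DENY
  req#16 t=29s (window 4): DENY
  req#17 t=29s (window 4): DENY
  req#18 t=29s (window 4): DENY
  req#19 t=29s (window 4): DENY
  req#20 t=29s (window 4): DENY
  req#21 t=29s (window 4): DENY
  req#22 t=29s (window 4): DENY
  req#23 t=29s (window 4): DENY

Allowed counts by window: 6

Answer: 6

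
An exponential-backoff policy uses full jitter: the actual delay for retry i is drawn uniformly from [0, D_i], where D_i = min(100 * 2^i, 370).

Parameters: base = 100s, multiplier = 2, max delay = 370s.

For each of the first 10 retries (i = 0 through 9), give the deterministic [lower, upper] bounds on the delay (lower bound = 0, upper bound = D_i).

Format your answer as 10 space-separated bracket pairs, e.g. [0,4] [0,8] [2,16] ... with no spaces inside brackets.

Answer: [0,100] [0,200] [0,370] [0,370] [0,370] [0,370] [0,370] [0,370] [0,370] [0,370]

Derivation:
Computing bounds per retry:
  i=0: D_i=min(100*2^0,370)=100, bounds=[0,100]
  i=1: D_i=min(100*2^1,370)=200, bounds=[0,200]
  i=2: D_i=min(100*2^2,370)=370, bounds=[0,370]
  i=3: D_i=min(100*2^3,370)=370, bounds=[0,370]
  i=4: D_i=min(100*2^4,370)=370, bounds=[0,370]
  i=5: D_i=min(100*2^5,370)=370, bounds=[0,370]
  i=6: D_i=min(100*2^6,370)=370, bounds=[0,370]
  i=7: D_i=min(100*2^7,370)=370, bounds=[0,370]
  i=8: D_i=min(100*2^8,370)=370, bounds=[0,370]
  i=9: D_i=min(100*2^9,370)=370, bounds=[0,370]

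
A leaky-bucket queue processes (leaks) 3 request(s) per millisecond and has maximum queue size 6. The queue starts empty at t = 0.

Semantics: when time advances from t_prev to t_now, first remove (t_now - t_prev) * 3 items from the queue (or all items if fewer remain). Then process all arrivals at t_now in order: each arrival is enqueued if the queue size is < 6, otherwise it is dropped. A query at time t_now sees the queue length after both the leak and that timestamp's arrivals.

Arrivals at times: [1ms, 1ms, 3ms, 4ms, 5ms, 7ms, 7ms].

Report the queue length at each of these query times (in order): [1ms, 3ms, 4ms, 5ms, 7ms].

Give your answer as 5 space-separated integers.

Answer: 2 1 1 1 2

Derivation:
Queue lengths at query times:
  query t=1ms: backlog = 2
  query t=3ms: backlog = 1
  query t=4ms: backlog = 1
  query t=5ms: backlog = 1
  query t=7ms: backlog = 2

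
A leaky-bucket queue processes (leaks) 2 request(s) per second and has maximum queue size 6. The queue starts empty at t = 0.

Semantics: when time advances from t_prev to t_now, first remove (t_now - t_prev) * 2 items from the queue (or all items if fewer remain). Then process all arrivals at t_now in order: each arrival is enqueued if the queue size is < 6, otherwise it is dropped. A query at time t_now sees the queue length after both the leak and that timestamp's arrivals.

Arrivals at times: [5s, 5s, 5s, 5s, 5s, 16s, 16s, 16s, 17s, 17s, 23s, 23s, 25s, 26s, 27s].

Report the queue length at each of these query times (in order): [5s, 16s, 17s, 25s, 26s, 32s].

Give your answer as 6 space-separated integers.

Answer: 5 3 3 1 1 0

Derivation:
Queue lengths at query times:
  query t=5s: backlog = 5
  query t=16s: backlog = 3
  query t=17s: backlog = 3
  query t=25s: backlog = 1
  query t=26s: backlog = 1
  query t=32s: backlog = 0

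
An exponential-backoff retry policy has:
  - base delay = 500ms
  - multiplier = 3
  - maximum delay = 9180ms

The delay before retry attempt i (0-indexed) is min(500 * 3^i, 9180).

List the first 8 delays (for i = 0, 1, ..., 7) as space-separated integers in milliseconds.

Computing each delay:
  i=0: min(500*3^0, 9180) = 500
  i=1: min(500*3^1, 9180) = 1500
  i=2: min(500*3^2, 9180) = 4500
  i=3: min(500*3^3, 9180) = 9180
  i=4: min(500*3^4, 9180) = 9180
  i=5: min(500*3^5, 9180) = 9180
  i=6: min(500*3^6, 9180) = 9180
  i=7: min(500*3^7, 9180) = 9180

Answer: 500 1500 4500 9180 9180 9180 9180 9180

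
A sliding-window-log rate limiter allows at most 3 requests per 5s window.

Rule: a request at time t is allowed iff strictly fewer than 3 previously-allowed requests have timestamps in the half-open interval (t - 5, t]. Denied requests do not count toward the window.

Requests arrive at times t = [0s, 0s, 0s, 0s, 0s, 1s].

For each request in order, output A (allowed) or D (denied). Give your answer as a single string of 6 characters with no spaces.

Tracking allowed requests in the window:
  req#1 t=0s: ALLOW
  req#2 t=0s: ALLOW
  req#3 t=0s: ALLOW
  req#4 t=0s: DENY
  req#5 t=0s: DENY
  req#6 t=1s: DENY

Answer: AAADDD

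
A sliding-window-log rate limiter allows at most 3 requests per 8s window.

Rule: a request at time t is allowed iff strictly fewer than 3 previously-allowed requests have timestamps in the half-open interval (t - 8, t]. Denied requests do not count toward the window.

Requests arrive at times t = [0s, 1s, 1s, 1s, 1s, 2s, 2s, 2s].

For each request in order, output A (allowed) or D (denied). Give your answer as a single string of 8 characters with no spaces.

Answer: AAADDDDD

Derivation:
Tracking allowed requests in the window:
  req#1 t=0s: ALLOW
  req#2 t=1s: ALLOW
  req#3 t=1s: ALLOW
  req#4 t=1s: DENY
  req#5 t=1s: DENY
  req#6 t=2s: DENY
  req#7 t=2s: DENY
  req#8 t=2s: DENY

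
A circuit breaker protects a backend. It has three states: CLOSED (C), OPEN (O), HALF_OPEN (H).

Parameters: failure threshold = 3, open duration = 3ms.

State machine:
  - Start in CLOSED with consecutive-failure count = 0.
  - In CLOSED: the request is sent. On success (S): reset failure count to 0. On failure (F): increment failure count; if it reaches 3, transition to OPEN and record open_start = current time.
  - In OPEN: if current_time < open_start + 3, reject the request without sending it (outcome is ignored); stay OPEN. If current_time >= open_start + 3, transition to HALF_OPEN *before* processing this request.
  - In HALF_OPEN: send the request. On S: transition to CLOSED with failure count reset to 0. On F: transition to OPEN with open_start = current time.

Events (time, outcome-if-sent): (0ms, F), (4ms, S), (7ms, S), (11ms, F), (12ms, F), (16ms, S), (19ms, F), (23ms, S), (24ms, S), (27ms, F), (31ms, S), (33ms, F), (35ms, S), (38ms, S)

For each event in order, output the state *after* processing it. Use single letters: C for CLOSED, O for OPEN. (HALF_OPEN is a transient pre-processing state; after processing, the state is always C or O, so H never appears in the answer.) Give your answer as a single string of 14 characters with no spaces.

Answer: CCCCCCCCCCCCCC

Derivation:
State after each event:
  event#1 t=0ms outcome=F: state=CLOSED
  event#2 t=4ms outcome=S: state=CLOSED
  event#3 t=7ms outcome=S: state=CLOSED
  event#4 t=11ms outcome=F: state=CLOSED
  event#5 t=12ms outcome=F: state=CLOSED
  event#6 t=16ms outcome=S: state=CLOSED
  event#7 t=19ms outcome=F: state=CLOSED
  event#8 t=23ms outcome=S: state=CLOSED
  event#9 t=24ms outcome=S: state=CLOSED
  event#10 t=27ms outcome=F: state=CLOSED
  event#11 t=31ms outcome=S: state=CLOSED
  event#12 t=33ms outcome=F: state=CLOSED
  event#13 t=35ms outcome=S: state=CLOSED
  event#14 t=38ms outcome=S: state=CLOSED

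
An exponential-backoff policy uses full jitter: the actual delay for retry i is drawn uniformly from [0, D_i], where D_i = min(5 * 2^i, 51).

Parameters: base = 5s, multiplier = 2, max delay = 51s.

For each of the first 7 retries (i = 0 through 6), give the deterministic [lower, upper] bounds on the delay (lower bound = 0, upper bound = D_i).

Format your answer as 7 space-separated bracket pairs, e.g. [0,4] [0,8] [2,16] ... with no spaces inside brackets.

Computing bounds per retry:
  i=0: D_i=min(5*2^0,51)=5, bounds=[0,5]
  i=1: D_i=min(5*2^1,51)=10, bounds=[0,10]
  i=2: D_i=min(5*2^2,51)=20, bounds=[0,20]
  i=3: D_i=min(5*2^3,51)=40, bounds=[0,40]
  i=4: D_i=min(5*2^4,51)=51, bounds=[0,51]
  i=5: D_i=min(5*2^5,51)=51, bounds=[0,51]
  i=6: D_i=min(5*2^6,51)=51, bounds=[0,51]

Answer: [0,5] [0,10] [0,20] [0,40] [0,51] [0,51] [0,51]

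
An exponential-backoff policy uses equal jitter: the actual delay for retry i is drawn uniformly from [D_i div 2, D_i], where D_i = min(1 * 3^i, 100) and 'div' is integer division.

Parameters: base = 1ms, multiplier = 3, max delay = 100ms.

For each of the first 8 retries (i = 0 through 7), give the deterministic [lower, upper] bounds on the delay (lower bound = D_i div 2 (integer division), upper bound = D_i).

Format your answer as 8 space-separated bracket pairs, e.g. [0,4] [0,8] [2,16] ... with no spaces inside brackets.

Computing bounds per retry:
  i=0: D_i=min(1*3^0,100)=1, bounds=[0,1]
  i=1: D_i=min(1*3^1,100)=3, bounds=[1,3]
  i=2: D_i=min(1*3^2,100)=9, bounds=[4,9]
  i=3: D_i=min(1*3^3,100)=27, bounds=[13,27]
  i=4: D_i=min(1*3^4,100)=81, bounds=[40,81]
  i=5: D_i=min(1*3^5,100)=100, bounds=[50,100]
  i=6: D_i=min(1*3^6,100)=100, bounds=[50,100]
  i=7: D_i=min(1*3^7,100)=100, bounds=[50,100]

Answer: [0,1] [1,3] [4,9] [13,27] [40,81] [50,100] [50,100] [50,100]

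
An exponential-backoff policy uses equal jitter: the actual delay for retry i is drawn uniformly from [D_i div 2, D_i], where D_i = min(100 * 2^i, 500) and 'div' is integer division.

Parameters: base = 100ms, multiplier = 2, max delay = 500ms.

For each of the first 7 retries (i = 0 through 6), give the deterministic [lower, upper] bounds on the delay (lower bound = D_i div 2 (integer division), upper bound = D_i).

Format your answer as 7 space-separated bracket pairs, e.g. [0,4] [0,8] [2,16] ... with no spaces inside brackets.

Computing bounds per retry:
  i=0: D_i=min(100*2^0,500)=100, bounds=[50,100]
  i=1: D_i=min(100*2^1,500)=200, bounds=[100,200]
  i=2: D_i=min(100*2^2,500)=400, bounds=[200,400]
  i=3: D_i=min(100*2^3,500)=500, bounds=[250,500]
  i=4: D_i=min(100*2^4,500)=500, bounds=[250,500]
  i=5: D_i=min(100*2^5,500)=500, bounds=[250,500]
  i=6: D_i=min(100*2^6,500)=500, bounds=[250,500]

Answer: [50,100] [100,200] [200,400] [250,500] [250,500] [250,500] [250,500]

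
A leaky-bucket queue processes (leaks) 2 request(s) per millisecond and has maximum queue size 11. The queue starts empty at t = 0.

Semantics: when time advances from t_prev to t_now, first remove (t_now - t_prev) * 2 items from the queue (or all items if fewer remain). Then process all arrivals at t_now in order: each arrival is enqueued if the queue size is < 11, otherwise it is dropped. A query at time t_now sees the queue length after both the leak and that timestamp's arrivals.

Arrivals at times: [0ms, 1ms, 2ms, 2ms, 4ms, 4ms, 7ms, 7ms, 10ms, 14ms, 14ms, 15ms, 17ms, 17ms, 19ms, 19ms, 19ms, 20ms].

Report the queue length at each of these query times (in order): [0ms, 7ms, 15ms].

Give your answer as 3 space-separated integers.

Queue lengths at query times:
  query t=0ms: backlog = 1
  query t=7ms: backlog = 2
  query t=15ms: backlog = 1

Answer: 1 2 1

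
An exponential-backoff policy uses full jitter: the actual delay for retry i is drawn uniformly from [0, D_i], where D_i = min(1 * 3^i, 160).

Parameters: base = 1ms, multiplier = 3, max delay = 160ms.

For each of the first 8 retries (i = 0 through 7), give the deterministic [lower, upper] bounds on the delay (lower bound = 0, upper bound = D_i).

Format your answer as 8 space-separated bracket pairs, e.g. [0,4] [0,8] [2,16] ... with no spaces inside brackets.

Answer: [0,1] [0,3] [0,9] [0,27] [0,81] [0,160] [0,160] [0,160]

Derivation:
Computing bounds per retry:
  i=0: D_i=min(1*3^0,160)=1, bounds=[0,1]
  i=1: D_i=min(1*3^1,160)=3, bounds=[0,3]
  i=2: D_i=min(1*3^2,160)=9, bounds=[0,9]
  i=3: D_i=min(1*3^3,160)=27, bounds=[0,27]
  i=4: D_i=min(1*3^4,160)=81, bounds=[0,81]
  i=5: D_i=min(1*3^5,160)=160, bounds=[0,160]
  i=6: D_i=min(1*3^6,160)=160, bounds=[0,160]
  i=7: D_i=min(1*3^7,160)=160, bounds=[0,160]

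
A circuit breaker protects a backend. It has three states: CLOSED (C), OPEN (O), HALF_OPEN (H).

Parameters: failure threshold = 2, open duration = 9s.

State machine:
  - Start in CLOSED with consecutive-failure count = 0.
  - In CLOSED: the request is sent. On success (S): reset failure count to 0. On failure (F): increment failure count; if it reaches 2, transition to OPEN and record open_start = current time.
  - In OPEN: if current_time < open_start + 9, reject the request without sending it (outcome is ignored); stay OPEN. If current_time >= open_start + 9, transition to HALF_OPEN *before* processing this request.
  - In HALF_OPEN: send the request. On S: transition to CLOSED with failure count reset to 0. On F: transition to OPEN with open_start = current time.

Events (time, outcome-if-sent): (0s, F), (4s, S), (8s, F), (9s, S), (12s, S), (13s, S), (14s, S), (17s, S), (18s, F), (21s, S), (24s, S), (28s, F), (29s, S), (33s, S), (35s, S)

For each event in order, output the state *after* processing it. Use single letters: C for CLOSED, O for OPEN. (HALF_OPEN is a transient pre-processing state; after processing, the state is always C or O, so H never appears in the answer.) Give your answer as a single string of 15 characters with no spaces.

State after each event:
  event#1 t=0s outcome=F: state=CLOSED
  event#2 t=4s outcome=S: state=CLOSED
  event#3 t=8s outcome=F: state=CLOSED
  event#4 t=9s outcome=S: state=CLOSED
  event#5 t=12s outcome=S: state=CLOSED
  event#6 t=13s outcome=S: state=CLOSED
  event#7 t=14s outcome=S: state=CLOSED
  event#8 t=17s outcome=S: state=CLOSED
  event#9 t=18s outcome=F: state=CLOSED
  event#10 t=21s outcome=S: state=CLOSED
  event#11 t=24s outcome=S: state=CLOSED
  event#12 t=28s outcome=F: state=CLOSED
  event#13 t=29s outcome=S: state=CLOSED
  event#14 t=33s outcome=S: state=CLOSED
  event#15 t=35s outcome=S: state=CLOSED

Answer: CCCCCCCCCCCCCCC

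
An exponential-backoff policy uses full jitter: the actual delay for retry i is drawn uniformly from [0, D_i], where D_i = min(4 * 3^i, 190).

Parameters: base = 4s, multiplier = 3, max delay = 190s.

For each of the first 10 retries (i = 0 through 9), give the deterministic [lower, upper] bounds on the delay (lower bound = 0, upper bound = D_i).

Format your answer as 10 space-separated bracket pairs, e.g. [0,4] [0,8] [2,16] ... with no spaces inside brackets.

Computing bounds per retry:
  i=0: D_i=min(4*3^0,190)=4, bounds=[0,4]
  i=1: D_i=min(4*3^1,190)=12, bounds=[0,12]
  i=2: D_i=min(4*3^2,190)=36, bounds=[0,36]
  i=3: D_i=min(4*3^3,190)=108, bounds=[0,108]
  i=4: D_i=min(4*3^4,190)=190, bounds=[0,190]
  i=5: D_i=min(4*3^5,190)=190, bounds=[0,190]
  i=6: D_i=min(4*3^6,190)=190, bounds=[0,190]
  i=7: D_i=min(4*3^7,190)=190, bounds=[0,190]
  i=8: D_i=min(4*3^8,190)=190, bounds=[0,190]
  i=9: D_i=min(4*3^9,190)=190, bounds=[0,190]

Answer: [0,4] [0,12] [0,36] [0,108] [0,190] [0,190] [0,190] [0,190] [0,190] [0,190]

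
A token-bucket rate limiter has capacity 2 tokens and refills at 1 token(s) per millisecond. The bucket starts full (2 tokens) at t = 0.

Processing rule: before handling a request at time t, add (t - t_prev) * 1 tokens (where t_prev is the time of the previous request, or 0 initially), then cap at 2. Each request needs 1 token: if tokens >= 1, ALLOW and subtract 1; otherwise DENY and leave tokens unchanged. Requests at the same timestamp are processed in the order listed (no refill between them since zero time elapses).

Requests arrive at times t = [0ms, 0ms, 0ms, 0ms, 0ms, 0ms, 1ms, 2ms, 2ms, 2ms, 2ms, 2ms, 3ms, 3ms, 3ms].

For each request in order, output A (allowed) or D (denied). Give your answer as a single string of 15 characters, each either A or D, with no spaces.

Answer: AADDDDAADDDDADD

Derivation:
Simulating step by step:
  req#1 t=0ms: ALLOW
  req#2 t=0ms: ALLOW
  req#3 t=0ms: DENY
  req#4 t=0ms: DENY
  req#5 t=0ms: DENY
  req#6 t=0ms: DENY
  req#7 t=1ms: ALLOW
  req#8 t=2ms: ALLOW
  req#9 t=2ms: DENY
  req#10 t=2ms: DENY
  req#11 t=2ms: DENY
  req#12 t=2ms: DENY
  req#13 t=3ms: ALLOW
  req#14 t=3ms: DENY
  req#15 t=3ms: DENY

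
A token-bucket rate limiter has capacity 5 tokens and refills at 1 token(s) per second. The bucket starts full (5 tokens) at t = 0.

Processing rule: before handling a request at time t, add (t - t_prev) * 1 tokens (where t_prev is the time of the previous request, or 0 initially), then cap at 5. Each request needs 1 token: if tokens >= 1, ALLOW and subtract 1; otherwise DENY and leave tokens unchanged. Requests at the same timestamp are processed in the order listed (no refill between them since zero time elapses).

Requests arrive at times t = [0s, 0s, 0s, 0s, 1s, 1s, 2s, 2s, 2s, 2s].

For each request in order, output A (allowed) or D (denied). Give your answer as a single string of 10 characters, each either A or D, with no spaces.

Answer: AAAAAAADDD

Derivation:
Simulating step by step:
  req#1 t=0s: ALLOW
  req#2 t=0s: ALLOW
  req#3 t=0s: ALLOW
  req#4 t=0s: ALLOW
  req#5 t=1s: ALLOW
  req#6 t=1s: ALLOW
  req#7 t=2s: ALLOW
  req#8 t=2s: DENY
  req#9 t=2s: DENY
  req#10 t=2s: DENY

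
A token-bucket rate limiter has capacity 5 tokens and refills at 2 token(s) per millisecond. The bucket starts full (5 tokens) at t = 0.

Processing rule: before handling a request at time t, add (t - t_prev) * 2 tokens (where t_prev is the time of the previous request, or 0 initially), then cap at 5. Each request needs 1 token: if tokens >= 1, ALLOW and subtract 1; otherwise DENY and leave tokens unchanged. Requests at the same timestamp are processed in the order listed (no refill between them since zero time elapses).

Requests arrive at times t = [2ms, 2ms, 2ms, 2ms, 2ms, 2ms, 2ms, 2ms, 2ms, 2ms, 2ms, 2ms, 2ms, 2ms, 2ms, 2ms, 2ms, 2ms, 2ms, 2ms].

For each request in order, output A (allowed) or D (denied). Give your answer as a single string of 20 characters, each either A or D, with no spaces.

Simulating step by step:
  req#1 t=2ms: ALLOW
  req#2 t=2ms: ALLOW
  req#3 t=2ms: ALLOW
  req#4 t=2ms: ALLOW
  req#5 t=2ms: ALLOW
  req#6 t=2ms: DENY
  req#7 t=2ms: DENY
  req#8 t=2ms: DENY
  req#9 t=2ms: DENY
  req#10 t=2ms: DENY
  req#11 t=2ms: DENY
  req#12 t=2ms: DENY
  req#13 t=2ms: DENY
  req#14 t=2ms: DENY
  req#15 t=2ms: DENY
  req#16 t=2ms: DENY
  req#17 t=2ms: DENY
  req#18 t=2ms: DENY
  req#19 t=2ms: DENY
  req#20 t=2ms: DENY

Answer: AAAAADDDDDDDDDDDDDDD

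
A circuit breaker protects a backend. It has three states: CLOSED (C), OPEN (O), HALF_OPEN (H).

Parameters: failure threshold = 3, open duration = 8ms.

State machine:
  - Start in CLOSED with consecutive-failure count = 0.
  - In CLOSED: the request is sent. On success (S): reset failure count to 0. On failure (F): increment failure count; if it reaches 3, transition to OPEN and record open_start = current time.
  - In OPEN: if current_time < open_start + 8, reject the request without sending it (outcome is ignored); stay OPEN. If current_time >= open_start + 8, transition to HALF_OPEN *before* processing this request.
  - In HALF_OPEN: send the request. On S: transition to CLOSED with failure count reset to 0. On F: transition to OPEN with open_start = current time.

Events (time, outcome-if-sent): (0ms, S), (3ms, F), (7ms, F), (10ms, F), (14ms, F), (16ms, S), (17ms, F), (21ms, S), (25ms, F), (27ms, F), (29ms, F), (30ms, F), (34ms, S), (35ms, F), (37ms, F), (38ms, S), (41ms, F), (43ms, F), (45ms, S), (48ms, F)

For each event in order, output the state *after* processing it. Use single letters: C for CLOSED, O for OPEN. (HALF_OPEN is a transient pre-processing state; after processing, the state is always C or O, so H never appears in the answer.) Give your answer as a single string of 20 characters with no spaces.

Answer: CCCOOOOCCCOOOOOOOOCC

Derivation:
State after each event:
  event#1 t=0ms outcome=S: state=CLOSED
  event#2 t=3ms outcome=F: state=CLOSED
  event#3 t=7ms outcome=F: state=CLOSED
  event#4 t=10ms outcome=F: state=OPEN
  event#5 t=14ms outcome=F: state=OPEN
  event#6 t=16ms outcome=S: state=OPEN
  event#7 t=17ms outcome=F: state=OPEN
  event#8 t=21ms outcome=S: state=CLOSED
  event#9 t=25ms outcome=F: state=CLOSED
  event#10 t=27ms outcome=F: state=CLOSED
  event#11 t=29ms outcome=F: state=OPEN
  event#12 t=30ms outcome=F: state=OPEN
  event#13 t=34ms outcome=S: state=OPEN
  event#14 t=35ms outcome=F: state=OPEN
  event#15 t=37ms outcome=F: state=OPEN
  event#16 t=38ms outcome=S: state=OPEN
  event#17 t=41ms outcome=F: state=OPEN
  event#18 t=43ms outcome=F: state=OPEN
  event#19 t=45ms outcome=S: state=CLOSED
  event#20 t=48ms outcome=F: state=CLOSED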